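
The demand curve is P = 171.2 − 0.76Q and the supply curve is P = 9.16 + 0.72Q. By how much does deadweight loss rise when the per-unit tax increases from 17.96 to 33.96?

280.65

Competitive equilibrium: 171.2 − 0.76Q = 9.16 + 0.72Q → Q* = 109.4865, P* = 87.9903.
For a per-unit tax t: ΔQ = t/1.48, so DWL = ½·t·(t/1.48) = t²/2.96.
At t = 17.96: DWL = 108.974. At t = 33.96: DWL = 389.622.
Increase = 389.622 − 108.974 = 280.65.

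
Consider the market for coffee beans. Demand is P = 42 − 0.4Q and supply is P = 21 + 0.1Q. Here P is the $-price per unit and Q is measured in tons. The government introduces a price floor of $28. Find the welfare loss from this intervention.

Competitive equilibrium: 42 − 0.4Q = 21 + 0.1Q → Q* = 42, P* = 25.2.
At the floor P = 28, quantity demanded = (42 − 28)/0.4 = 35.
Sellers' marginal cost at Q' = 35: 21 + 0.1·35 = 24.5.
ΔQ = 42 − 35 = 7; wedge = 28 − 24.5 = 3.5.
The triangle = ½ × 7 × 3.5 = $12.25.

$12.25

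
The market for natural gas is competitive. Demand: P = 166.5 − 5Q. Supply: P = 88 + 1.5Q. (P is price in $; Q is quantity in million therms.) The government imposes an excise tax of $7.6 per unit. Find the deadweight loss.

Competitive equilibrium: 166.5 − 5Q = 88 + 1.5Q → Q* = 12.0769, P* = 106.1154.
With the tax, the buyer price exceeds the seller price by 7.6: (166.5 − 5Q) − (88 + 1.5Q) = 7.6 → Q' = 10.9077.
ΔQ = 12.0769 − 10.9077 = 1.1692; the wedge equals the tax, 7.6.
The triangle = ½ × 1.1692 × 7.6 = $4.44 million.

$4.44 million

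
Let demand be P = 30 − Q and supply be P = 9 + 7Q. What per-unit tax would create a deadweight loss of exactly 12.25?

Competitive equilibrium: 30 − Q = 9 + 7Q → Q* = 2.625, P* = 27.375.
A tax t gives ΔQ = t/8 and wedge t, so DWL = t²/16.
t²/16 = 12.25 → t² = 196 → t = 14.

14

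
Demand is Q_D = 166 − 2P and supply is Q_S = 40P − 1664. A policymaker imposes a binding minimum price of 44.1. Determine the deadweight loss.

In inverse form: demand P = 83 − 0.5Q, supply P = 41.6 + 0.025Q.
Competitive equilibrium: 83 − 0.5Q = 41.6 + 0.025Q → Q* = 78.8571, P* = 43.5714.
At the floor P = 44.1, quantity demanded = (83 − 44.1)/0.5 = 77.8.
Sellers' marginal cost at Q' = 77.8: 41.6 + 0.025·77.8 = 43.545.
ΔQ = 78.8571 − 77.8 = 1.0571; wedge = 44.1 − 43.545 = 0.555.
Welfare loss = ½ × 1.0571 × 0.555 = 0.29.

0.29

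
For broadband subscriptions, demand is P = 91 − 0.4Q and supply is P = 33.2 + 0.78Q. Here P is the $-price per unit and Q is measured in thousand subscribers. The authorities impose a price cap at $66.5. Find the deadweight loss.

Competitive equilibrium: 91 − 0.4Q = 33.2 + 0.78Q → Q* = 48.9831, P* = 71.4068.
At the ceiling P = 66.5, quantity supplied = (66.5 − 33.2)/0.78 = 42.6923.
Willingness to pay at Q' = 42.6923: 91 − 0.4·42.6923 = 73.9231.
ΔQ = 48.9831 − 42.6923 = 6.2908; wedge = 73.9231 − 66.5 = 7.4231.
The triangle = ½ × 6.2908 × 7.4231 = $23.35 thousand.

$23.35 thousand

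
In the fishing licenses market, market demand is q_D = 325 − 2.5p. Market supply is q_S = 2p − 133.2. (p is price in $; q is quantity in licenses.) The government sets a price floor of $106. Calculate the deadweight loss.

$49.09

In inverse form: demand p = 130 − 0.4q, supply p = 66.6 + 0.5q.
Competitive equilibrium: 130 − 0.4q = 66.6 + 0.5q → q* = 70.4444, p* = 101.8222.
At the floor p = 106, quantity demanded = (130 − 106)/0.4 = 60.
Sellers' marginal cost at q' = 60: 66.6 + 0.5·60 = 96.6.
Δq = 70.4444 − 60 = 10.4444; wedge = 106 − 96.6 = 9.4.
Deadweight loss = ½ × 10.4444 × 9.4 = $49.09.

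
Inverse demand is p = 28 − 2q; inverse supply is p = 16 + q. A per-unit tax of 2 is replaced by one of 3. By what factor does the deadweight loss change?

Competitive equilibrium: 28 − 2q = 16 + q → q* = 4, p* = 20.
For a per-unit tax t: Δq = t/3, so DWL = ½·t·(t/3) = t²/6.
At t = 2: DWL = 0.667. At t = 3: DWL = 1.5.
Ratio = (3/2)² = 2.25.

2.25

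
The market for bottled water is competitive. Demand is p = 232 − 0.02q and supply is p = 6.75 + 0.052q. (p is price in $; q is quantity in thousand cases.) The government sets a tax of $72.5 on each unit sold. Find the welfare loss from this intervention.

Competitive equilibrium: 232 − 0.02q = 6.75 + 0.052q → q* = 3128.47222, p* = 169.43056.
With the tax, the buyer price exceeds the seller price by 72.5: (232 − 0.02q) − (6.75 + 0.052q) = 72.5 → q' = 2121.52778.
Δq = 3128.47222 − 2121.52778 = 1006.94444; the wedge equals the tax, 72.5.
Deadweight loss = ½ × 1006.94444 × 72.5 = $36501.74 thousand.

$36501.74 thousand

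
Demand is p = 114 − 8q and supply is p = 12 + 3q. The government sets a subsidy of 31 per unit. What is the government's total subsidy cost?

Competitive equilibrium: 114 − 8q = 12 + 3q → q* = 9.2727, p* = 39.8182.
The subsidy lowers effective supply by 31: p = 3q − 19.
New quantity: 114 − 8q = 3q − 19 → q' = 12.0909.
Total subsidy cost = 31 × 12.0909 = 374.82.

374.82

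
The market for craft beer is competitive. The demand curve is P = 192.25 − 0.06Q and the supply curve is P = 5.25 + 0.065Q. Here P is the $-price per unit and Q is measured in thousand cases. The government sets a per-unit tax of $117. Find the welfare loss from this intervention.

$54756 thousand

Competitive equilibrium: 192.25 − 0.06Q = 5.25 + 0.065Q → Q* = 1496, P* = 102.49.
With the tax, the buyer price exceeds the seller price by 117: (192.25 − 0.06Q) − (5.25 + 0.065Q) = 117 → Q' = 560.
ΔQ = 1496 − 560 = 936; the wedge equals the tax, 117.
The triangle = ½ × 936 × 117 = $54756 thousand.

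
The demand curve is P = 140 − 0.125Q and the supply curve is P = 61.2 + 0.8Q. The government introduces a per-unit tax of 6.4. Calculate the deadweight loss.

22.14

Competitive equilibrium: 140 − 0.125Q = 61.2 + 0.8Q → Q* = 85.1892, P* = 129.3514.
With the tax, the buyer price exceeds the seller price by 6.4: (140 − 0.125Q) − (61.2 + 0.8Q) = 6.4 → Q' = 78.2703.
ΔQ = 85.1892 − 78.2703 = 6.9189; the wedge equals the tax, 6.4.
Welfare loss = ½ × 6.9189 × 6.4 = 22.14.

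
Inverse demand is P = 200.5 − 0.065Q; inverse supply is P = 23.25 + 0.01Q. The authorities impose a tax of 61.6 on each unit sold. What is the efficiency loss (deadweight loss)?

25297.07

Competitive equilibrium: 200.5 − 0.065Q = 23.25 + 0.01Q → Q* = 2363.3333, P* = 46.8833.
With the tax, the buyer price exceeds the seller price by 61.6: (200.5 − 0.065Q) − (23.25 + 0.01Q) = 61.6 → Q' = 1542.
ΔQ = 2363.3333 − 1542 = 821.3333; the wedge equals the tax, 61.6.
Deadweight loss = ½ × 821.3333 × 61.6 = 25297.07.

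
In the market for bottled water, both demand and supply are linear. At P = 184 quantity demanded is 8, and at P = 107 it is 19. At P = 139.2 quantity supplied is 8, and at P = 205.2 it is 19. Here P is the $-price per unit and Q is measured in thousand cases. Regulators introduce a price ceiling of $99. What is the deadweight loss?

$669.14 thousand

Demand slope = (107 − 184)/(19 − 8) = −7, so P = 240 − 7Q.
Supply slope = (205.2 − 139.2)/(19 − 8) = 6, so P = 91.2 + 6Q.
Competitive equilibrium: 240 − 7Q = 91.2 + 6Q → Q* = 11.4462, P* = 159.8769.
At the ceiling P = 99, quantity supplied = (99 − 91.2)/6 = 1.3.
Willingness to pay at Q' = 1.3: 240 − 7·1.3 = 230.9.
ΔQ = 11.4462 − 1.3 = 10.1462; wedge = 230.9 − 99 = 131.9.
DWL = ½ × 10.1462 × 131.9 = $669.14 thousand.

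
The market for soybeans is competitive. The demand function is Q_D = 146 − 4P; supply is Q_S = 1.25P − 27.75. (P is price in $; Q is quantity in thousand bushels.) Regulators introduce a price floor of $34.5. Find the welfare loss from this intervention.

In inverse form: demand P = 36.5 − 0.25Q, supply P = 22.2 + 0.8Q.
Competitive equilibrium: 36.5 − 0.25Q = 22.2 + 0.8Q → Q* = 13.619, P* = 33.0952.
At the floor P = 34.5, quantity demanded = (36.5 − 34.5)/0.25 = 8.
Sellers' marginal cost at Q' = 8: 22.2 + 0.8·8 = 28.6.
ΔQ = 13.619 − 8 = 5.619; wedge = 34.5 − 28.6 = 5.9.
DWL = ½ × 5.619 × 5.9 = $16.58 thousand.

$16.58 thousand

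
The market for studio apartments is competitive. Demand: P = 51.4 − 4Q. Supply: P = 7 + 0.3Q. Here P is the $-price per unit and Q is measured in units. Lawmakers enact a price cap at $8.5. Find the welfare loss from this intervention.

$60.98

Competitive equilibrium: 51.4 − 4Q = 7 + 0.3Q → Q* = 10.3256, P* = 10.0977.
At the ceiling P = 8.5, quantity supplied = (8.5 − 7)/0.3 = 5.
Willingness to pay at Q' = 5: 51.4 − 4·5 = 31.4.
ΔQ = 10.3256 − 5 = 5.3256; wedge = 31.4 − 8.5 = 22.9.
Deadweight loss = ½ × 5.3256 × 22.9 = $60.98.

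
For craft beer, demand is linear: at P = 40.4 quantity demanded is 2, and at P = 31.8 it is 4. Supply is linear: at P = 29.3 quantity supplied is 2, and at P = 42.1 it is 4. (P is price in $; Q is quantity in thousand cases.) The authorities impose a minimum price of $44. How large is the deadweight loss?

Demand slope = (31.8 − 40.4)/(4 − 2) = −4.3, so P = 49 − 4.3Q.
Supply slope = (42.1 − 29.3)/(4 − 2) = 6.4, so P = 16.5 + 6.4Q.
Competitive equilibrium: 49 − 4.3Q = 16.5 + 6.4Q → Q* = 3.0374, P* = 35.9393.
At the floor P = 44, quantity demanded = (49 − 44)/4.3 = 1.1628.
Sellers' marginal cost at Q' = 1.1628: 16.5 + 6.4·1.1628 = 23.9419.
ΔQ = 3.0374 − 1.1628 = 1.8746; wedge = 44 − 23.9419 = 20.0581.
Deadweight loss = ½ × 1.8746 × 20.0581 = $18.80 thousand.

$18.80 thousand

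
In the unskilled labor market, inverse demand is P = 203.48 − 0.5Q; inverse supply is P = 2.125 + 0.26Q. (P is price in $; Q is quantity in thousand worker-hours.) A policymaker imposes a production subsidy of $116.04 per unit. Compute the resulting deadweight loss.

Competitive equilibrium: 203.48 − 0.5Q = 2.125 + 0.26Q → Q* = 264.9408, P* = 71.0096.
The subsidy lowers effective supply by 116.04: P = 0.26Q − 113.915.
New quantity: 203.48 − 0.5Q = 0.26Q − 113.915 → Q' = 417.625.
Overproduction ΔQ = 417.625 − 264.9408 = 152.6842; wedge = subsidy = 116.04.
The triangle = ½ × 152.6842 × 116.04 = $8858.74 thousand.

$8858.74 thousand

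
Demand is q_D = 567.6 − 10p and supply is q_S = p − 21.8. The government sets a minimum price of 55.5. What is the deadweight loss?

In inverse form: demand p = 56.76 − 0.1q, supply p = 21.8 + q.
Competitive equilibrium: 56.76 − 0.1q = 21.8 + q → q* = 31.7818, p* = 53.5818.
At the floor p = 55.5, quantity demanded = (56.76 − 55.5)/0.1 = 12.6.
Sellers' marginal cost at q' = 12.6: 21.8 + 1·12.6 = 34.4.
Δq = 31.7818 − 12.6 = 19.1818; wedge = 55.5 − 34.4 = 21.1.
The triangle = ½ × 19.1818 × 21.1 = 202.37.

202.37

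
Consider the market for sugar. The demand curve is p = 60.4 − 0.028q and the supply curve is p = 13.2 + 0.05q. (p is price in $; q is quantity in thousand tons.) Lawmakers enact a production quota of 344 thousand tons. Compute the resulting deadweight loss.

$2659.33 thousand

Competitive equilibrium: 60.4 − 0.028q = 13.2 + 0.05q → q* = 605.1282, p* = 43.4564.
At q = 344: demand price = 60.4 − 0.028·344 = 50.768; supply price = 13.2 + 0.05·344 = 30.4.
Δq = 605.1282 − 344 = 261.1282; wedge = 50.768 − 30.4 = 20.368.
Deadweight loss = ½ × 261.1282 × 20.368 = $2659.33 thousand.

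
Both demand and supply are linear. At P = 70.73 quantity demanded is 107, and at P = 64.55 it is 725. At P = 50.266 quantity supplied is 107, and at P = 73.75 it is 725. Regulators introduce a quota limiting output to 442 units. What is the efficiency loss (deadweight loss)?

200.20

Demand slope = (64.55 − 70.73)/(725 − 107) = −0.01, so P = 71.8 − 0.01Q.
Supply slope = (73.75 − 50.266)/(725 − 107) = 0.038, so P = 46.2 + 0.038Q.
Competitive equilibrium: 71.8 − 0.01Q = 46.2 + 0.038Q → Q* = 533.3333, P* = 66.4667.
At Q = 442: demand price = 71.8 − 0.01·442 = 67.38; supply price = 46.2 + 0.038·442 = 62.996.
ΔQ = 533.3333 − 442 = 91.3333; wedge = 67.38 − 62.996 = 4.384.
The triangle = ½ × 91.3333 × 4.384 = 200.20.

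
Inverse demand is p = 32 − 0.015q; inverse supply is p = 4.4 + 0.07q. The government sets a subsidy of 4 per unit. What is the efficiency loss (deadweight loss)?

94.12

Competitive equilibrium: 32 − 0.015q = 4.4 + 0.07q → q* = 324.7059, p* = 27.1294.
The subsidy lowers effective supply by 4: p = 0.4 + 0.07q.
New quantity: 32 − 0.015q = 0.4 + 0.07q → q' = 371.7647.
Overproduction Δq = 371.7647 − 324.7059 = 47.0588; wedge = subsidy = 4.
DWL = ½ × 47.0588 × 4 = 94.12.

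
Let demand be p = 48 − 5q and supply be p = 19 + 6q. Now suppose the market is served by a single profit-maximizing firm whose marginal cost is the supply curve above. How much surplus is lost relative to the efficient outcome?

3.73

Competitive equilibrium: 48 − 5q = 19 + 6q → q* = 2.6364, p* = 34.8182.
Marginal revenue: MR = 48 − 10q. Set MR = MC: 48 − 10q = 19 + 6q → q_m = 1.8125.
Price p_m = 48 − 5·1.8125 = 38.9375; MC(q_m) = 19 + 6·1.8125 = 29.875.
Competitive q* = 2.6364, so Δq = 0.8239; wedge = 38.9375 − 29.875 = 9.0625.
Deadweight loss = ½ × 0.8239 × 9.0625 = 3.73.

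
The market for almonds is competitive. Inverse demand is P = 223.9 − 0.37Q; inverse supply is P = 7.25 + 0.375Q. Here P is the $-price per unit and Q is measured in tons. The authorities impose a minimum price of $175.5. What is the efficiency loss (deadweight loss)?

$9535.35

Competitive equilibrium: 223.9 − 0.37Q = 7.25 + 0.375Q → Q* = 290.8054, P* = 116.302.
At the floor P = 175.5, quantity demanded = (223.9 − 175.5)/0.37 = 130.8108.
Sellers' marginal cost at Q' = 130.8108: 7.25 + 0.375·130.8108 = 56.3041.
ΔQ = 290.8054 − 130.8108 = 159.9946; wedge = 175.5 − 56.3041 = 119.1959.
DWL = ½ × 159.9946 × 119.1959 = $9535.35.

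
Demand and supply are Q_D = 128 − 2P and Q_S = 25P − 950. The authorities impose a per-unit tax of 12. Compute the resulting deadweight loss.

133.33

In inverse form: demand P = 64 − 0.5Q, supply P = 38 + 0.04Q.
Competitive equilibrium: 64 − 0.5Q = 38 + 0.04Q → Q* = 48.1481, P* = 39.9259.
With the tax, the buyer price exceeds the seller price by 12: (64 − 0.5Q) − (38 + 0.04Q) = 12 → Q' = 25.9259.
ΔQ = 48.1481 − 25.9259 = 22.2222; the wedge equals the tax, 12.
Welfare loss = ½ × 22.2222 × 12 = 133.33.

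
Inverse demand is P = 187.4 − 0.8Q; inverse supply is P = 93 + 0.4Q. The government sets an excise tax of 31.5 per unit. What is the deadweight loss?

Competitive equilibrium: 187.4 − 0.8Q = 93 + 0.4Q → Q* = 78.6667, P* = 124.4667.
With the tax, the buyer price exceeds the seller price by 31.5: (187.4 − 0.8Q) − (93 + 0.4Q) = 31.5 → Q' = 52.4167.
ΔQ = 78.6667 − 52.4167 = 26.25; the wedge equals the tax, 31.5.
DWL = ½ × 26.25 × 31.5 = 413.44.

413.44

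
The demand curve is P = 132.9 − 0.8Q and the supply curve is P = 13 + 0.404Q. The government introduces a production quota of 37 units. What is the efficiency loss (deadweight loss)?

Competitive equilibrium: 132.9 − 0.8Q = 13 + 0.404Q → Q* = 99.5847, P* = 53.2322.
At Q = 37: demand price = 132.9 − 0.8·37 = 103.3; supply price = 13 + 0.404·37 = 27.948.
ΔQ = 99.5847 − 37 = 62.5847; wedge = 103.3 − 27.948 = 75.352.
The triangle = ½ × 62.5847 × 75.352 = 2357.94.

2357.94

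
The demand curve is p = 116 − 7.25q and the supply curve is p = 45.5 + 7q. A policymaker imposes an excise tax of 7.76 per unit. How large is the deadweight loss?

2.11

Competitive equilibrium: 116 − 7.25q = 45.5 + 7q → q* = 4.9474, p* = 80.1316.
With the tax, the buyer price exceeds the seller price by 7.76: (116 − 7.25q) − (45.5 + 7q) = 7.76 → q' = 4.4028.
Δq = 4.9474 − 4.4028 = 0.5446; the wedge equals the tax, 7.76.
The triangle = ½ × 0.5446 × 7.76 = 2.11.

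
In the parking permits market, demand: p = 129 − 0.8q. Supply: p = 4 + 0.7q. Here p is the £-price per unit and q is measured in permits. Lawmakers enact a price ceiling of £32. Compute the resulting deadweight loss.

Competitive equilibrium: 129 − 0.8q = 4 + 0.7q → q* = 83.3333, p* = 62.3333.
At the ceiling p = 32, quantity supplied = (32 − 4)/0.7 = 40.
Willingness to pay at q' = 40: 129 − 0.8·40 = 97.
Δq = 83.3333 − 40 = 43.3333; wedge = 97 − 32 = 65.
The triangle = ½ × 43.3333 × 65 = £1408.33.

£1408.33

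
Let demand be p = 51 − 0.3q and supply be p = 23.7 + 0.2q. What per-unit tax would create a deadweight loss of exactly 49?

Competitive equilibrium: 51 − 0.3q = 23.7 + 0.2q → q* = 54.6, p* = 34.62.
A tax t gives Δq = t/0.5 and wedge t, so DWL = t²/1.
t²/1 = 49 → t² = 49 → t = 7.

7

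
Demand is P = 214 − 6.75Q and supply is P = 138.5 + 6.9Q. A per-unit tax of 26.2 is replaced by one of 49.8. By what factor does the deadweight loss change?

Competitive equilibrium: 214 − 6.75Q = 138.5 + 6.9Q → Q* = 5.5311, P* = 176.6648.
For a per-unit tax t: ΔQ = t/13.65, so DWL = ½·t·(t/13.65) = t²/27.3.
At t = 26.2: DWL = 25.144. At t = 49.8: DWL = 90.844.
Ratio = (49.8/26.2)² = 3.613.

3.613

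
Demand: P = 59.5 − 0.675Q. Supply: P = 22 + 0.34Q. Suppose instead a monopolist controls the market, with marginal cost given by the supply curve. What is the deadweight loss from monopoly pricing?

110.51

Competitive equilibrium: 59.5 − 0.675Q = 22 + 0.34Q → Q* = 36.9458, P* = 34.5616.
Marginal revenue: MR = 59.5 − 1.35Q. Set MR = MC: 59.5 − 1.35Q = 22 + 0.34Q → Q_m = 22.1893.
Price P_m = 59.5 − 0.675·22.1893 = 44.5222; MC(Q_m) = 22 + 0.34·22.1893 = 29.5444.
Competitive Q* = 36.9458, so ΔQ = 14.7565; wedge = 44.5222 − 29.5444 = 14.9778.
The triangle = ½ × 14.7565 × 14.9778 = 110.51.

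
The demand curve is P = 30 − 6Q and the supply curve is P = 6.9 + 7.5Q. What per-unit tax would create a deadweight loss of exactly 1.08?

Competitive equilibrium: 30 − 6Q = 6.9 + 7.5Q → Q* = 1.7111, P* = 19.7333.
A tax t gives ΔQ = t/13.5 and wedge t, so DWL = t²/27.
t²/27 = 1.08 → t² = 29.16 → t = 5.4.

5.4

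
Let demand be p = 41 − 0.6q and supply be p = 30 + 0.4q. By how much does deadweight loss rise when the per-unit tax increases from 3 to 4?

Competitive equilibrium: 41 − 0.6q = 30 + 0.4q → q* = 11, p* = 34.4.
For a per-unit tax t: Δq = t/1, so DWL = ½·t·(t/1) = t²/2.
At t = 3: DWL = 4.5. At t = 4: DWL = 8.
Increase = 8 − 4.5 = 3.50.

3.50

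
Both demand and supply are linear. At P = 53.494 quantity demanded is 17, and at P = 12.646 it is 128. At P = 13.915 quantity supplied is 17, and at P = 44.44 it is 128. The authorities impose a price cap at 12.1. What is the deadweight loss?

1493.34

Demand slope = (12.646 − 53.494)/(128 − 17) = −0.368, so P = 59.75 − 0.368Q.
Supply slope = (44.44 − 13.915)/(128 − 17) = 0.275, so P = 9.24 + 0.275Q.
Competitive equilibrium: 59.75 − 0.368Q = 9.24 + 0.275Q → Q* = 78.5537, P* = 30.8423.
At the ceiling P = 12.1, quantity supplied = (12.1 − 9.24)/0.275 = 10.4.
Willingness to pay at Q' = 10.4: 59.75 − 0.368·10.4 = 55.9228.
ΔQ = 78.5537 − 10.4 = 68.1537; wedge = 55.9228 − 12.1 = 43.8228.
DWL = ½ × 68.1537 × 43.8228 = 1493.34.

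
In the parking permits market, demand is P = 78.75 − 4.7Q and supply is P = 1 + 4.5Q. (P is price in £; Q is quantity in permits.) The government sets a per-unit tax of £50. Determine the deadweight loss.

£135.87

Competitive equilibrium: 78.75 − 4.7Q = 1 + 4.5Q → Q* = 8.4511, P* = 39.0299.
With the tax, the buyer price exceeds the seller price by 50: (78.75 − 4.7Q) − (1 + 4.5Q) = 50 → Q' = 3.0163.
ΔQ = 8.4511 − 3.0163 = 5.4348; the wedge equals the tax, 50.
DWL = ½ × 5.4348 × 50 = £135.87.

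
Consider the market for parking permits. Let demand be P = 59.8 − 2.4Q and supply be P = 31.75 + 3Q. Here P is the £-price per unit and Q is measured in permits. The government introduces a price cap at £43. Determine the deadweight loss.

£5.63

Competitive equilibrium: 59.8 − 2.4Q = 31.75 + 3Q → Q* = 5.1944, P* = 47.3333.
At the ceiling P = 43, quantity supplied = (43 − 31.75)/3 = 3.75.
Willingness to pay at Q' = 3.75: 59.8 − 2.4·3.75 = 50.8.
ΔQ = 5.1944 − 3.75 = 1.4444; wedge = 50.8 − 43 = 7.8.
Welfare loss = ½ × 1.4444 × 7.8 = £5.63.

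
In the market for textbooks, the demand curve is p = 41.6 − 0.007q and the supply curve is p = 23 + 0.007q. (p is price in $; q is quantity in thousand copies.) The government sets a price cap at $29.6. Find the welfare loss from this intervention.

Competitive equilibrium: 41.6 − 0.007q = 23 + 0.007q → q* = 1328.5714, p* = 32.3.
At the ceiling p = 29.6, quantity supplied = (29.6 − 23)/0.007 = 942.8571.
Willingness to pay at q' = 942.8571: 41.6 − 0.007·942.8571 = 35.
Δq = 1328.5714 − 942.8571 = 385.7143; wedge = 35 − 29.6 = 5.4.
Welfare loss = ½ × 385.7143 × 5.4 = $1041.43 thousand.

$1041.43 thousand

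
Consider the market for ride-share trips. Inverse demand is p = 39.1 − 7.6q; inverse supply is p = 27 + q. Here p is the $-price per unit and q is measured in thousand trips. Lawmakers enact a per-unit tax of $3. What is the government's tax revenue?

Competitive equilibrium: 39.1 − 7.6q = 27 + q → q* = 1.407, p* = 28.407.
With the tax, the buyer price exceeds the seller price by 3: (39.1 − 7.6q) − (27 + q) = 3 → q' = 1.0581.
Tax revenue = 3 × 1.0581 = $3.17 thousand.

$3.17 thousand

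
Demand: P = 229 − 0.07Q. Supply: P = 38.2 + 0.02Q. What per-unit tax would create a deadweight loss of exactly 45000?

Competitive equilibrium: 229 − 0.07Q = 38.2 + 0.02Q → Q* = 2120, P* = 80.6.
A tax t gives ΔQ = t/0.09 and wedge t, so DWL = t²/0.18.
t²/0.18 = 45000 → t² = 8100 → t = 90.

90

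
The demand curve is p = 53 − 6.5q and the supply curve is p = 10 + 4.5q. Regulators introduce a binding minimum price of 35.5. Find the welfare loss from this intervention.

Competitive equilibrium: 53 − 6.5q = 10 + 4.5q → q* = 3.9091, p* = 27.5909.
At the floor p = 35.5, quantity demanded = (53 − 35.5)/6.5 = 2.6923.
Sellers' marginal cost at q' = 2.6923: 10 + 4.5·2.6923 = 22.1154.
Δq = 3.9091 − 2.6923 = 1.2168; wedge = 35.5 − 22.1154 = 13.3846.
Deadweight loss = ½ × 1.2168 × 13.3846 = 8.14.

8.14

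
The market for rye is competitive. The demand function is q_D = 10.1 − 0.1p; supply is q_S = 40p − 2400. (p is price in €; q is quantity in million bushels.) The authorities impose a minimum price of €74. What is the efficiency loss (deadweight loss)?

€9.68 million

In inverse form: demand p = 101 − 10q, supply p = 60 + 0.025q.
Competitive equilibrium: 101 − 10q = 60 + 0.025q → q* = 4.0898, p* = 60.1022.
At the floor p = 74, quantity demanded = (101 − 74)/10 = 2.7.
Sellers' marginal cost at q' = 2.7: 60 + 0.025·2.7 = 60.0675.
Δq = 4.0898 − 2.7 = 1.3898; wedge = 74 − 60.0675 = 13.9325.
The triangle = ½ × 1.3898 × 13.9325 = €9.68 million.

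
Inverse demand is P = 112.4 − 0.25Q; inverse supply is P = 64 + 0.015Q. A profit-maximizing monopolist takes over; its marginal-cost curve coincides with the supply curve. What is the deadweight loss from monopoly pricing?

1041.55

Competitive equilibrium: 112.4 − 0.25Q = 64 + 0.015Q → Q* = 182.6415, P* = 66.7396.
Marginal revenue: MR = 112.4 − 0.5Q. Set MR = MC: 112.4 − 0.5Q = 64 + 0.015Q → Q_m = 93.9806.
Price P_m = 112.4 − 0.25·93.9806 = 88.9049; MC(Q_m) = 64 + 0.015·93.9806 = 65.4097.
Competitive Q* = 182.6415, so ΔQ = 88.6609; wedge = 88.9049 − 65.4097 = 23.4952.
Welfare loss = ½ × 88.6609 × 23.4952 = 1041.55.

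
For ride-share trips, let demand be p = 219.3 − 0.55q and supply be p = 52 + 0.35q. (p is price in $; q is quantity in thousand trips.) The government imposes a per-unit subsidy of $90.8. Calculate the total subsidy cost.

$26039.42 thousand

Competitive equilibrium: 219.3 − 0.55q = 52 + 0.35q → q* = 185.8889, p* = 117.0611.
The subsidy lowers effective supply by 90.8: p = 0.35q − 38.8.
New quantity: 219.3 − 0.55q = 0.35q − 38.8 → q' = 286.7778.
Total subsidy cost = 90.8 × 286.7778 = $26039.42 thousand.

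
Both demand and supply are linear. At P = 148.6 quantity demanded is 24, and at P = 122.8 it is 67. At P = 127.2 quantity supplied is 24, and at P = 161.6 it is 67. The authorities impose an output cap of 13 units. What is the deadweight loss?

Demand slope = (122.8 − 148.6)/(67 − 24) = −0.6, so P = 163 − 0.6Q.
Supply slope = (161.6 − 127.2)/(67 − 24) = 0.8, so P = 108 + 0.8Q.
Competitive equilibrium: 163 − 0.6Q = 108 + 0.8Q → Q* = 39.2857, P* = 139.4286.
At Q = 13: demand price = 163 − 0.6·13 = 155.2; supply price = 108 + 0.8·13 = 118.4.
ΔQ = 39.2857 − 13 = 26.2857; wedge = 155.2 − 118.4 = 36.8.
Deadweight loss = ½ × 26.2857 × 36.8 = 483.66.

483.66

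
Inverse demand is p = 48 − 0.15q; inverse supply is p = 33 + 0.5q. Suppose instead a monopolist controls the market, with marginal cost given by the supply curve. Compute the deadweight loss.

6.08

Competitive equilibrium: 48 − 0.15q = 33 + 0.5q → q* = 23.0769, p* = 44.5385.
Marginal revenue: MR = 48 − 0.3q. Set MR = MC: 48 − 0.3q = 33 + 0.5q → q_m = 18.75.
Price p_m = 48 − 0.15·18.75 = 45.1875; MC(q_m) = 33 + 0.5·18.75 = 42.375.
Competitive q* = 23.0769, so Δq = 4.3269; wedge = 45.1875 − 42.375 = 2.8125.
The triangle = ½ × 4.3269 × 2.8125 = 6.08.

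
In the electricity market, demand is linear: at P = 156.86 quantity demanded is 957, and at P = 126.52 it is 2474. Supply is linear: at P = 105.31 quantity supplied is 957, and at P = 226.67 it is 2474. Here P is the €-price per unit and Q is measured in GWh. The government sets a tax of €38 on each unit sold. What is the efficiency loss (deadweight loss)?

€7220

Demand slope = (126.52 − 156.86)/(2474 − 957) = −0.02, so P = 176 − 0.02Q.
Supply slope = (226.67 − 105.31)/(2474 − 957) = 0.08, so P = 28.75 + 0.08Q.
Competitive equilibrium: 176 − 0.02Q = 28.75 + 0.08Q → Q* = 1472.5, P* = 146.55.
With the tax, the buyer price exceeds the seller price by 38: (176 − 0.02Q) − (28.75 + 0.08Q) = 38 → Q' = 1092.5.
ΔQ = 1472.5 − 1092.5 = 380; the wedge equals the tax, 38.
Deadweight loss = ½ × 380 × 38 = €7220.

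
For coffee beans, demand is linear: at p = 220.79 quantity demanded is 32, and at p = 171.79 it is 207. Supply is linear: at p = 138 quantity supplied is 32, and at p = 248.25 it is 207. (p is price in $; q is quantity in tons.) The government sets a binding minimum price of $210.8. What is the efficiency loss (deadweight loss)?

Demand slope = (171.79 − 220.79)/(207 − 32) = −0.28, so p = 229.75 − 0.28q.
Supply slope = (248.25 − 138)/(207 − 32) = 0.63, so p = 117.84 + 0.63q.
Competitive equilibrium: 229.75 − 0.28q = 117.84 + 0.63q → q* = 122.978, p* = 195.3162.
At the floor p = 210.8, quantity demanded = (229.75 − 210.8)/0.28 = 67.6786.
Sellers' marginal cost at q' = 67.6786: 117.84 + 0.63·67.6786 = 160.4775.
Δq = 122.978 − 67.6786 = 55.2994; wedge = 210.8 − 160.4775 = 50.3225.
The triangle = ½ × 55.2994 × 50.3225 = $1391.40.

$1391.40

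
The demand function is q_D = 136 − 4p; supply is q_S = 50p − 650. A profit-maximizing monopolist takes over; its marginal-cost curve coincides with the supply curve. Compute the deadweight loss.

188.76

In inverse form: demand p = 34 − 0.25q, supply p = 13 + 0.02q.
Competitive equilibrium: 34 − 0.25q = 13 + 0.02q → q* = 77.7778, p* = 14.5556.
Marginal revenue: MR = 34 − 0.5q. Set MR = MC: 34 − 0.5q = 13 + 0.02q → q_m = 40.3846.
Price p_m = 34 − 0.25·40.3846 = 23.9039; MC(q_m) = 13 + 0.02·40.3846 = 13.8077.
Competitive q* = 77.7778, so Δq = 37.3932; wedge = 23.9039 − 13.8077 = 10.0962.
Deadweight loss = ½ × 37.3932 × 10.0962 = 188.76.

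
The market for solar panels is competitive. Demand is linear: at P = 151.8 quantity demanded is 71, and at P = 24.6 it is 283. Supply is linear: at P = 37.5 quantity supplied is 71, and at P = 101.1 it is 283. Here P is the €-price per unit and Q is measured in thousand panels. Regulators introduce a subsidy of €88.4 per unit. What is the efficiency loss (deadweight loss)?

€4341.42 thousand

Demand slope = (24.6 − 151.8)/(283 − 71) = −0.6, so P = 194.4 − 0.6Q.
Supply slope = (101.1 − 37.5)/(283 − 71) = 0.3, so P = 16.2 + 0.3Q.
Competitive equilibrium: 194.4 − 0.6Q = 16.2 + 0.3Q → Q* = 198, P* = 75.6.
The subsidy lowers effective supply by 88.4: P = 0.3Q − 72.2.
New quantity: 194.4 − 0.6Q = 0.3Q − 72.2 → Q' = 296.2222.
Overproduction ΔQ = 296.2222 − 198 = 98.2222; wedge = subsidy = 88.4.
Welfare loss = ½ × 98.2222 × 88.4 = €4341.42 thousand.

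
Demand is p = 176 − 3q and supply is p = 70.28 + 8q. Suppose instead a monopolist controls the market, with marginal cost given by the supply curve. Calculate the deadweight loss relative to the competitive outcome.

Competitive equilibrium: 176 − 3q = 70.28 + 8q → q* = 9.6109, p* = 147.1673.
Marginal revenue: MR = 176 − 6q. Set MR = MC: 176 − 6q = 70.28 + 8q → q_m = 7.5514.
Price p_m = 176 − 3·7.5514 = 153.3458; MC(q_m) = 70.28 + 8·7.5514 = 130.6912.
Competitive q* = 9.6109, so Δq = 2.0595; wedge = 153.3458 − 130.6912 = 22.6546.
Welfare loss = ½ × 2.0595 × 22.6546 = 23.33.

23.33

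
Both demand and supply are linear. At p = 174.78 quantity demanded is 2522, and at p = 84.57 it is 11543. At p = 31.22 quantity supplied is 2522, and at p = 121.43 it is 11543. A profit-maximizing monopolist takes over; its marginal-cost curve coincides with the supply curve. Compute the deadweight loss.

104544.44

Demand slope = (84.57 − 174.78)/(11543 − 2522) = −0.01, so p = 200 − 0.01q.
Supply slope = (121.43 − 31.22)/(11543 − 2522) = 0.01, so p = 6 + 0.01q.
Competitive equilibrium: 200 − 0.01q = 6 + 0.01q → q* = 9700, p* = 103.
Marginal revenue: MR = 200 − 0.02q. Set MR = MC: 200 − 0.02q = 6 + 0.01q → q_m = 6466.666667.
Price p_m = 200 − 0.01·6466.666667 = 135.333333; MC(q_m) = 6 + 0.01·6466.666667 = 70.666667.
Competitive q* = 9700, so Δq = 3233.333333; wedge = 135.333333 − 70.666667 = 64.666666.
DWL = ½ × 3233.333333 × 64.666666 = 104544.44.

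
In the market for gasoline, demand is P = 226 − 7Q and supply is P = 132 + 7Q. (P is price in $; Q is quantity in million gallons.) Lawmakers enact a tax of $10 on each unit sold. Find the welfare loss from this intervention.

Competitive equilibrium: 226 − 7Q = 132 + 7Q → Q* = 6.7143, P* = 179.
With the tax, the buyer price exceeds the seller price by 10: (226 − 7Q) − (132 + 7Q) = 10 → Q' = 6.
ΔQ = 6.7143 − 6 = 0.7143; the wedge equals the tax, 10.
DWL = ½ × 0.7143 × 10 = $3.57 million.

$3.57 million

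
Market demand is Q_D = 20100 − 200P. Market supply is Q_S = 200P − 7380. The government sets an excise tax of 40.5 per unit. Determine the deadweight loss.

82012.50

In inverse form: demand P = 100.5 − 0.005Q, supply P = 36.9 + 0.005Q.
Competitive equilibrium: 100.5 − 0.005Q = 36.9 + 0.005Q → Q* = 6360, P* = 68.7.
With the tax, the buyer price exceeds the seller price by 40.5: (100.5 − 0.005Q) − (36.9 + 0.005Q) = 40.5 → Q' = 2310.
ΔQ = 6360 − 2310 = 4050; the wedge equals the tax, 40.5.
Welfare loss = ½ × 4050 × 40.5 = 82012.50.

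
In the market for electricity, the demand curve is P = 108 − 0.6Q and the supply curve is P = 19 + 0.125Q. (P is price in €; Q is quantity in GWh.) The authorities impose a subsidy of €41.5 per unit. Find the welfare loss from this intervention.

Competitive equilibrium: 108 − 0.6Q = 19 + 0.125Q → Q* = 122.7586, P* = 34.3448.
The subsidy lowers effective supply by 41.5: P = 0.125Q − 22.5.
New quantity: 108 − 0.6Q = 0.125Q − 22.5 → Q' = 180.
Overproduction ΔQ = 180 − 122.7586 = 57.2414; wedge = subsidy = 41.5.
The triangle = ½ × 57.2414 × 41.5 = €1187.76.

€1187.76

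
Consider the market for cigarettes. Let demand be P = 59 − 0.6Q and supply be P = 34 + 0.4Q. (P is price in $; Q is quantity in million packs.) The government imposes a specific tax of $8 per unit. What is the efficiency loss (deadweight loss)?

Competitive equilibrium: 59 − 0.6Q = 34 + 0.4Q → Q* = 25, P* = 44.
With the tax, the buyer price exceeds the seller price by 8: (59 − 0.6Q) − (34 + 0.4Q) = 8 → Q' = 17.
ΔQ = 25 − 17 = 8; the wedge equals the tax, 8.
Deadweight loss = ½ × 8 × 8 = $32 million.

$32 million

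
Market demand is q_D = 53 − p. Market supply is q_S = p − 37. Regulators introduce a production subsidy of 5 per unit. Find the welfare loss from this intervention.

In inverse form: demand p = 53 − q, supply p = 37 + q.
Competitive equilibrium: 53 − q = 37 + q → q* = 8, p* = 45.
The subsidy lowers effective supply by 5: p = 32 + q.
New quantity: 53 − q = 32 + q → q' = 10.5.
Overproduction Δq = 10.5 − 8 = 2.5; wedge = subsidy = 5.
Deadweight loss = ½ × 2.5 × 5 = 6.25.

6.25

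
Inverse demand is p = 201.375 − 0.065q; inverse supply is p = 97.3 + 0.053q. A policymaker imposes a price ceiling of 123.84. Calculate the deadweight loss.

8575.15

Competitive equilibrium: 201.375 − 0.065q = 97.3 + 0.053q → q* = 881.99153, p* = 144.04555.
At the ceiling p = 123.84, quantity supplied = (123.84 − 97.3)/0.053 = 500.75472.
Willingness to pay at q' = 500.75472: 201.375 − 0.065·500.75472 = 168.82594.
Δq = 881.99153 − 500.75472 = 381.23681; wedge = 168.82594 − 123.84 = 44.98594.
DWL = ½ × 381.23681 × 44.98594 = 8575.15.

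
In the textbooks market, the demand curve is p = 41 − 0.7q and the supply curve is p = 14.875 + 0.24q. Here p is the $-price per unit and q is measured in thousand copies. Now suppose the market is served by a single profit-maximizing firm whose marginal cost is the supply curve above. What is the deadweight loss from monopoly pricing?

Competitive equilibrium: 41 − 0.7q = 14.875 + 0.24q → q* = 27.7926, p* = 21.5452.
Marginal revenue: MR = 41 − 1.4q. Set MR = MC: 41 − 1.4q = 14.875 + 0.24q → q_m = 15.9299.
Price p_m = 41 − 0.7·15.9299 = 29.8491; MC(q_m) = 14.875 + 0.24·15.9299 = 18.6982.
Competitive q* = 27.7926, so Δq = 11.8627; wedge = 29.8491 − 18.6982 = 11.1509.
Deadweight loss = ½ × 11.8627 × 11.1509 = $66.14 thousand.

$66.14 thousand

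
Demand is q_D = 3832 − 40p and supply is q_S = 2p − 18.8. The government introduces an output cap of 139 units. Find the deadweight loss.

In inverse form: demand p = 95.8 − 0.025q, supply p = 9.4 + 0.5q.
Competitive equilibrium: 95.8 − 0.025q = 9.4 + 0.5q → q* = 164.5714, p* = 91.6857.
At q = 139: demand price = 95.8 − 0.025·139 = 92.325; supply price = 9.4 + 0.5·139 = 78.9.
Δq = 164.5714 − 139 = 25.5714; wedge = 92.325 − 78.9 = 13.425.
Welfare loss = ½ × 25.5714 × 13.425 = 171.65.

171.65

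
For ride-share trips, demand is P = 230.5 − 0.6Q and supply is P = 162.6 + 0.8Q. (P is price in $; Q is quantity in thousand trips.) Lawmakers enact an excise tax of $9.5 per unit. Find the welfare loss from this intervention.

Competitive equilibrium: 230.5 − 0.6Q = 162.6 + 0.8Q → Q* = 48.5, P* = 201.4.
With the tax, the buyer price exceeds the seller price by 9.5: (230.5 − 0.6Q) − (162.6 + 0.8Q) = 9.5 → Q' = 41.7143.
ΔQ = 48.5 − 41.7143 = 6.7857; the wedge equals the tax, 9.5.
Welfare loss = ½ × 6.7857 × 9.5 = $32.23 thousand.

$32.23 thousand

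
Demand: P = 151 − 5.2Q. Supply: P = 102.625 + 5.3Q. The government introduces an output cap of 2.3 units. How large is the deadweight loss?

Competitive equilibrium: 151 − 5.2Q = 102.625 + 5.3Q → Q* = 4.60714, P* = 127.04286.
At Q = 2.3: demand price = 151 − 5.2·2.3 = 139.04; supply price = 102.625 + 5.3·2.3 = 114.815.
ΔQ = 4.60714 − 2.3 = 2.30714; wedge = 139.04 − 114.815 = 24.225.
DWL = ½ × 2.30714 × 24.225 = 27.95.

27.95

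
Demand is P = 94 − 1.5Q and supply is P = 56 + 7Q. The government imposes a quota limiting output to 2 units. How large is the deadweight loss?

25.94

Competitive equilibrium: 94 − 1.5Q = 56 + 7Q → Q* = 4.4706, P* = 87.2941.
At Q = 2: demand price = 94 − 1.5·2 = 91; supply price = 56 + 7·2 = 70.
ΔQ = 4.4706 − 2 = 2.4706; wedge = 91 − 70 = 21.
DWL = ½ × 2.4706 × 21 = 25.94.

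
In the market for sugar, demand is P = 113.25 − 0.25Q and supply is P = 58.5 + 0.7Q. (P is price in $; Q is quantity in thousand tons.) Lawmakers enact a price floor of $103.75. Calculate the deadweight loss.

Competitive equilibrium: 113.25 − 0.25Q = 58.5 + 0.7Q → Q* = 57.6316, P* = 98.8421.
At the floor P = 103.75, quantity demanded = (113.25 − 103.75)/0.25 = 38.
Sellers' marginal cost at Q' = 38: 58.5 + 0.7·38 = 85.1.
ΔQ = 57.6316 − 38 = 19.6316; wedge = 103.75 − 85.1 = 18.65.
Deadweight loss = ½ × 19.6316 × 18.65 = $183.06 thousand.

$183.06 thousand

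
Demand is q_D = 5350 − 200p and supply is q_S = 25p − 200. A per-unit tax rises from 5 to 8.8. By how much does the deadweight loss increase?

In inverse form: demand p = 26.75 − 0.005q, supply p = 8 + 0.04q.
Competitive equilibrium: 26.75 − 0.005q = 8 + 0.04q → q* = 416.6667, p* = 24.6667.
For a per-unit tax t: Δq = t/0.045, so DWL = ½·t·(t/0.045) = t²/0.09.
At t = 5: DWL = 277.778. At t = 8.8: DWL = 860.444.
Increase = 860.444 − 277.778 = 582.67.

582.67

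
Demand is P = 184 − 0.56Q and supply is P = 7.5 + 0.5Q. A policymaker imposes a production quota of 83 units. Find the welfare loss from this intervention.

Competitive equilibrium: 184 − 0.56Q = 7.5 + 0.5Q → Q* = 166.5094, P* = 90.7547.
At Q = 83: demand price = 184 − 0.56·83 = 137.52; supply price = 7.5 + 0.5·83 = 49.
ΔQ = 166.5094 − 83 = 83.5094; wedge = 137.52 − 49 = 88.52.
The triangle = ½ × 83.5094 × 88.52 = 3696.13.

3696.13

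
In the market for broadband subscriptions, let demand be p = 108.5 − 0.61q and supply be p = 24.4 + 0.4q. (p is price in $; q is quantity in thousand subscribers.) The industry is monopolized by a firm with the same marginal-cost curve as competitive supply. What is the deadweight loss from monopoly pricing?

$496.44 thousand

Competitive equilibrium: 108.5 − 0.61q = 24.4 + 0.4q → q* = 83.2673, p* = 57.7069.
Marginal revenue: MR = 108.5 − 1.22q. Set MR = MC: 108.5 − 1.22q = 24.4 + 0.4q → q_m = 51.9136.
Price p_m = 108.5 − 0.61·51.9136 = 76.8327; MC(q_m) = 24.4 + 0.4·51.9136 = 45.1654.
Competitive q* = 83.2673, so Δq = 31.3537; wedge = 76.8327 − 45.1654 = 31.6673.
Welfare loss = ½ × 31.3537 × 31.6673 = $496.44 thousand.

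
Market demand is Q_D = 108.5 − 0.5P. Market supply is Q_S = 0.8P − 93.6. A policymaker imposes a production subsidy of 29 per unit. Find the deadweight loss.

In inverse form: demand P = 217 − 2Q, supply P = 117 + 1.25Q.
Competitive equilibrium: 217 − 2Q = 117 + 1.25Q → Q* = 30.7692, P* = 155.4615.
The subsidy lowers effective supply by 29: P = 88 + 1.25Q.
New quantity: 217 − 2Q = 88 + 1.25Q → Q' = 39.6923.
Overproduction ΔQ = 39.6923 − 30.7692 = 8.9231; wedge = subsidy = 29.
DWL = ½ × 8.9231 × 29 = 129.38.

129.38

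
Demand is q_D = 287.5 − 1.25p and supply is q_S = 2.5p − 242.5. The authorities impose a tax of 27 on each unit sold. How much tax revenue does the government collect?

In inverse form: demand p = 230 − 0.8q, supply p = 97 + 0.4q.
Competitive equilibrium: 230 − 0.8q = 97 + 0.4q → q* = 110.8333, p* = 141.3333.
With the tax, the buyer price exceeds the seller price by 27: (230 − 0.8q) − (97 + 0.4q) = 27 → q' = 88.3333.
Tax revenue = 27 × 88.3333 = 2385.

2385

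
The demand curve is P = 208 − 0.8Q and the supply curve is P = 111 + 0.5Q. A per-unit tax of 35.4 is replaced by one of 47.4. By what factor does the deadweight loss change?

1.793

Competitive equilibrium: 208 − 0.8Q = 111 + 0.5Q → Q* = 74.6154, P* = 148.3077.
For a per-unit tax t: ΔQ = t/1.3, so DWL = ½·t·(t/1.3) = t²/2.6.
At t = 35.4: DWL = 481.985. At t = 47.4: DWL = 864.138.
Ratio = (47.4/35.4)² = 1.793.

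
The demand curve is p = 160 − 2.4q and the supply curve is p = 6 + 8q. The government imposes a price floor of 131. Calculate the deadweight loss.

38.60

Competitive equilibrium: 160 − 2.4q = 6 + 8q → q* = 14.8077, p* = 124.4615.
At the floor p = 131, quantity demanded = (160 − 131)/2.4 = 12.0833.
Sellers' marginal cost at q' = 12.0833: 6 + 8·12.0833 = 102.6664.
Δq = 14.8077 − 12.0833 = 2.7244; wedge = 131 − 102.6664 = 28.3336.
The triangle = ½ × 2.7244 × 28.3336 = 38.60.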